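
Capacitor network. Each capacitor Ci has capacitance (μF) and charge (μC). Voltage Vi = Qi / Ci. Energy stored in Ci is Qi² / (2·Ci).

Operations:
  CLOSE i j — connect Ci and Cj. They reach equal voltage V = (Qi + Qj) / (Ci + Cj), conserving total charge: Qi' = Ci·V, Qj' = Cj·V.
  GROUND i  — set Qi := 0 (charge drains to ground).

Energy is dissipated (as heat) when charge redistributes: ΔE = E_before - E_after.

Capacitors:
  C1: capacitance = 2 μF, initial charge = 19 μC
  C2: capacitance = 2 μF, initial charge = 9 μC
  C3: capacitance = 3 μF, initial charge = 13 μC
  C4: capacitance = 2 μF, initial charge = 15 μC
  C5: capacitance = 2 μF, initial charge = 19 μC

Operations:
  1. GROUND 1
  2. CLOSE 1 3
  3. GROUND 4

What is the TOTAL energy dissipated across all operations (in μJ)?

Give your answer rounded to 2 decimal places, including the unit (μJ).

Answer: 157.77 μJ

Derivation:
Initial: C1(2μF, Q=19μC, V=9.50V), C2(2μF, Q=9μC, V=4.50V), C3(3μF, Q=13μC, V=4.33V), C4(2μF, Q=15μC, V=7.50V), C5(2μF, Q=19μC, V=9.50V)
Op 1: GROUND 1: Q1=0; energy lost=90.250
Op 2: CLOSE 1-3: Q_total=13.00, C_total=5.00, V=2.60; Q1=5.20, Q3=7.80; dissipated=11.267
Op 3: GROUND 4: Q4=0; energy lost=56.250
Total dissipated: 157.767 μJ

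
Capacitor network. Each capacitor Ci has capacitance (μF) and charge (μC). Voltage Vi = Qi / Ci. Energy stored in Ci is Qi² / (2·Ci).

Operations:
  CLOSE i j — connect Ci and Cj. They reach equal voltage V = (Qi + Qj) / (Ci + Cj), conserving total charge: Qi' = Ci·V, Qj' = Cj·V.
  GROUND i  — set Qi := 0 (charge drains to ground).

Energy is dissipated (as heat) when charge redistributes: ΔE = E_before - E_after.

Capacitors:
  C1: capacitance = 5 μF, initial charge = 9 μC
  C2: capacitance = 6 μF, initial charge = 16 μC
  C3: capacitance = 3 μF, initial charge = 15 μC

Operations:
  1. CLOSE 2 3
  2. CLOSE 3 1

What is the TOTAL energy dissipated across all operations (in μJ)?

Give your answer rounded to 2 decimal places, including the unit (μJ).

Initial: C1(5μF, Q=9μC, V=1.80V), C2(6μF, Q=16μC, V=2.67V), C3(3μF, Q=15μC, V=5.00V)
Op 1: CLOSE 2-3: Q_total=31.00, C_total=9.00, V=3.44; Q2=20.67, Q3=10.33; dissipated=5.444
Op 2: CLOSE 3-1: Q_total=19.33, C_total=8.00, V=2.42; Q3=7.25, Q1=12.08; dissipated=2.535
Total dissipated: 7.980 μJ

Answer: 7.98 μJ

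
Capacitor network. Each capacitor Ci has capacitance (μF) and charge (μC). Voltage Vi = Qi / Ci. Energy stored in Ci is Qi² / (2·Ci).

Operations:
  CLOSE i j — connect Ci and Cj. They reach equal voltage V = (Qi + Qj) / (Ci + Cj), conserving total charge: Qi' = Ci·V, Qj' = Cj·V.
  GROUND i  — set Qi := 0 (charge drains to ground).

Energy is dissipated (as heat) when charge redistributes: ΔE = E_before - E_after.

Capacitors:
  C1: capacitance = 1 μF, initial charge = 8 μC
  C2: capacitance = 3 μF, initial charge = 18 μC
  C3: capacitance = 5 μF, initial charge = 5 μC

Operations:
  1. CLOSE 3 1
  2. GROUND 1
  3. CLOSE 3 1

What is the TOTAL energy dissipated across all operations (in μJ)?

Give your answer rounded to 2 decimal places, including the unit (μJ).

Initial: C1(1μF, Q=8μC, V=8.00V), C2(3μF, Q=18μC, V=6.00V), C3(5μF, Q=5μC, V=1.00V)
Op 1: CLOSE 3-1: Q_total=13.00, C_total=6.00, V=2.17; Q3=10.83, Q1=2.17; dissipated=20.417
Op 2: GROUND 1: Q1=0; energy lost=2.347
Op 3: CLOSE 3-1: Q_total=10.83, C_total=6.00, V=1.81; Q3=9.03, Q1=1.81; dissipated=1.956
Total dissipated: 24.720 μJ

Answer: 24.72 μJ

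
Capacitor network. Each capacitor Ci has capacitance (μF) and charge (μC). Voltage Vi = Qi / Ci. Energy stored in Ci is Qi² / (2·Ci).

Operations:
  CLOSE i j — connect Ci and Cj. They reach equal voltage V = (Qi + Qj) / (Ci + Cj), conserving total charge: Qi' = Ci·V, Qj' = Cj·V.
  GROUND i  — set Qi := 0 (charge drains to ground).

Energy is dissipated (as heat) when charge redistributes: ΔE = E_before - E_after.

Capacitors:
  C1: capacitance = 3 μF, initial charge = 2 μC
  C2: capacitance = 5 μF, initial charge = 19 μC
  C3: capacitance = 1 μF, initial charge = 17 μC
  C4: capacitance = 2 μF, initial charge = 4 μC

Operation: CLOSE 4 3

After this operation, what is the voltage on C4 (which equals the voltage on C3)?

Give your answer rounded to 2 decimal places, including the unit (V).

Initial: C1(3μF, Q=2μC, V=0.67V), C2(5μF, Q=19μC, V=3.80V), C3(1μF, Q=17μC, V=17.00V), C4(2μF, Q=4μC, V=2.00V)
Op 1: CLOSE 4-3: Q_total=21.00, C_total=3.00, V=7.00; Q4=14.00, Q3=7.00; dissipated=75.000

Answer: 7.00 V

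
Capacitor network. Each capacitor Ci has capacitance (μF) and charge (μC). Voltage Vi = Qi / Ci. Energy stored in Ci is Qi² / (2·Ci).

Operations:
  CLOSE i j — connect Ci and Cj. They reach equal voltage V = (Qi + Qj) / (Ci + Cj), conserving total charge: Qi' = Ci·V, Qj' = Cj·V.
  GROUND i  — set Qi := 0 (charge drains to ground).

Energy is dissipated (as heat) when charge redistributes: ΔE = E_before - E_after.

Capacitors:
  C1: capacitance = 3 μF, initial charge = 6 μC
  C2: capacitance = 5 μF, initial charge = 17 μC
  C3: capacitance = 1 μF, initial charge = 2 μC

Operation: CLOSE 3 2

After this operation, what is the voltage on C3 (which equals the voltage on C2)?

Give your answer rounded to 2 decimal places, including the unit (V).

Answer: 3.17 V

Derivation:
Initial: C1(3μF, Q=6μC, V=2.00V), C2(5μF, Q=17μC, V=3.40V), C3(1μF, Q=2μC, V=2.00V)
Op 1: CLOSE 3-2: Q_total=19.00, C_total=6.00, V=3.17; Q3=3.17, Q2=15.83; dissipated=0.817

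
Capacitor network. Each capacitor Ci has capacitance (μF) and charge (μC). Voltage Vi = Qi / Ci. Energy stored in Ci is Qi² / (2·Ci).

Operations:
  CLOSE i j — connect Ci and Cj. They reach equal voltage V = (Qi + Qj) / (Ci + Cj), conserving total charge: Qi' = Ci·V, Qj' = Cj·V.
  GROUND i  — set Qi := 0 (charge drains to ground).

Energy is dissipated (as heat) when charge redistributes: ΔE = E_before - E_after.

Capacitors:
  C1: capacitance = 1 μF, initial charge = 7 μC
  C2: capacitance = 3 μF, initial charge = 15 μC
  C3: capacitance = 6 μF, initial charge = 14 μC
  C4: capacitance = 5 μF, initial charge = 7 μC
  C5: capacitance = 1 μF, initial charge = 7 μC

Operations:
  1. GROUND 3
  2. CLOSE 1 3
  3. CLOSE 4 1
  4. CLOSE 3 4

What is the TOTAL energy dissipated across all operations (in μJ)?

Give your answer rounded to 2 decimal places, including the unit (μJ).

Answer: 37.55 μJ

Derivation:
Initial: C1(1μF, Q=7μC, V=7.00V), C2(3μF, Q=15μC, V=5.00V), C3(6μF, Q=14μC, V=2.33V), C4(5μF, Q=7μC, V=1.40V), C5(1μF, Q=7μC, V=7.00V)
Op 1: GROUND 3: Q3=0; energy lost=16.333
Op 2: CLOSE 1-3: Q_total=7.00, C_total=7.00, V=1.00; Q1=1.00, Q3=6.00; dissipated=21.000
Op 3: CLOSE 4-1: Q_total=8.00, C_total=6.00, V=1.33; Q4=6.67, Q1=1.33; dissipated=0.067
Op 4: CLOSE 3-4: Q_total=12.67, C_total=11.00, V=1.15; Q3=6.91, Q4=5.76; dissipated=0.152
Total dissipated: 37.552 μJ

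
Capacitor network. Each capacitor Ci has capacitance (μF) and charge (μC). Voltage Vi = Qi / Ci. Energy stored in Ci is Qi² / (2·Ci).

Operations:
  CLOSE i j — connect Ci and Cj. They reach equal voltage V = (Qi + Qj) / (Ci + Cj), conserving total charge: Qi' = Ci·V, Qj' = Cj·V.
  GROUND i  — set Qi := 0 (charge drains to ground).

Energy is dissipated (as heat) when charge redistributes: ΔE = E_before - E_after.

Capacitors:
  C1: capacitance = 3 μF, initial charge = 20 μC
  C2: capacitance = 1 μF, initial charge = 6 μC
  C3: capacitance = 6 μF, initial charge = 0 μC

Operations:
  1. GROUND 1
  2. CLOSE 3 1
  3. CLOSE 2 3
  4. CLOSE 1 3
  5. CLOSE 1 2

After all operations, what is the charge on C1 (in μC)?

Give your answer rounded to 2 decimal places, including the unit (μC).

Initial: C1(3μF, Q=20μC, V=6.67V), C2(1μF, Q=6μC, V=6.00V), C3(6μF, Q=0μC, V=0.00V)
Op 1: GROUND 1: Q1=0; energy lost=66.667
Op 2: CLOSE 3-1: Q_total=0.00, C_total=9.00, V=0.00; Q3=0.00, Q1=0.00; dissipated=0.000
Op 3: CLOSE 2-3: Q_total=6.00, C_total=7.00, V=0.86; Q2=0.86, Q3=5.14; dissipated=15.429
Op 4: CLOSE 1-3: Q_total=5.14, C_total=9.00, V=0.57; Q1=1.71, Q3=3.43; dissipated=0.735
Op 5: CLOSE 1-2: Q_total=2.57, C_total=4.00, V=0.64; Q1=1.93, Q2=0.64; dissipated=0.031
Final charges: Q1=1.93, Q2=0.64, Q3=3.43

Answer: 1.93 μC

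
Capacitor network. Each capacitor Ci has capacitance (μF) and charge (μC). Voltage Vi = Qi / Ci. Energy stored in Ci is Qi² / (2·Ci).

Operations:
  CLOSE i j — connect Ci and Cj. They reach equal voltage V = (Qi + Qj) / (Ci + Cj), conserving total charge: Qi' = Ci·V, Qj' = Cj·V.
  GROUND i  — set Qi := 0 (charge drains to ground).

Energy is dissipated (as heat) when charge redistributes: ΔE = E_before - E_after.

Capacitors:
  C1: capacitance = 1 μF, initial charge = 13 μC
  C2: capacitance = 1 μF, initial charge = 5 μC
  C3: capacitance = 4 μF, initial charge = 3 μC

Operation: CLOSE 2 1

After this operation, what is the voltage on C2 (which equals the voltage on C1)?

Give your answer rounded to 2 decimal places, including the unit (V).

Initial: C1(1μF, Q=13μC, V=13.00V), C2(1μF, Q=5μC, V=5.00V), C3(4μF, Q=3μC, V=0.75V)
Op 1: CLOSE 2-1: Q_total=18.00, C_total=2.00, V=9.00; Q2=9.00, Q1=9.00; dissipated=16.000

Answer: 9.00 V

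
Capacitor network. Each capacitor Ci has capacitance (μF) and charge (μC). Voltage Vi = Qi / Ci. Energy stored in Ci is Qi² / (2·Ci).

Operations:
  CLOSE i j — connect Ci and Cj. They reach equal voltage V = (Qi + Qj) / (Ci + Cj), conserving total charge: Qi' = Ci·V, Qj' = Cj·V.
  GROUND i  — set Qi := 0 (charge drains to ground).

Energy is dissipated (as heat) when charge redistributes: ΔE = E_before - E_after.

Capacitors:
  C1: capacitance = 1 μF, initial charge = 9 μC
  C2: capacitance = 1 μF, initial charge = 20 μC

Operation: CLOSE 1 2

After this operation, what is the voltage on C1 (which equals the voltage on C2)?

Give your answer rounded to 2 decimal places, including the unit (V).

Answer: 14.50 V

Derivation:
Initial: C1(1μF, Q=9μC, V=9.00V), C2(1μF, Q=20μC, V=20.00V)
Op 1: CLOSE 1-2: Q_total=29.00, C_total=2.00, V=14.50; Q1=14.50, Q2=14.50; dissipated=30.250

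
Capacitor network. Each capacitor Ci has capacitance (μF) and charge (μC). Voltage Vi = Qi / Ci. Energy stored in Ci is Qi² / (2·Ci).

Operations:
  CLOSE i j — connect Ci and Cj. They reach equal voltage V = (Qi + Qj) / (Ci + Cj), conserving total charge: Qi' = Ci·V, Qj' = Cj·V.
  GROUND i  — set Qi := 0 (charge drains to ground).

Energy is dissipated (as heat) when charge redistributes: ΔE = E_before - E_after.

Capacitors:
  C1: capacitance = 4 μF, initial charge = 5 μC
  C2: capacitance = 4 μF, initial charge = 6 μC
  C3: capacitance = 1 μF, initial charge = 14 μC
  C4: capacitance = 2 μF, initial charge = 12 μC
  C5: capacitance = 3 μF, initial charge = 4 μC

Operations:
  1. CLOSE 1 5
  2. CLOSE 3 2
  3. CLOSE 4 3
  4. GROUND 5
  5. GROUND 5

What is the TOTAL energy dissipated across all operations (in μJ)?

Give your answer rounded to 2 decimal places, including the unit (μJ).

Answer: 66.32 μJ

Derivation:
Initial: C1(4μF, Q=5μC, V=1.25V), C2(4μF, Q=6μC, V=1.50V), C3(1μF, Q=14μC, V=14.00V), C4(2μF, Q=12μC, V=6.00V), C5(3μF, Q=4μC, V=1.33V)
Op 1: CLOSE 1-5: Q_total=9.00, C_total=7.00, V=1.29; Q1=5.14, Q5=3.86; dissipated=0.006
Op 2: CLOSE 3-2: Q_total=20.00, C_total=5.00, V=4.00; Q3=4.00, Q2=16.00; dissipated=62.500
Op 3: CLOSE 4-3: Q_total=16.00, C_total=3.00, V=5.33; Q4=10.67, Q3=5.33; dissipated=1.333
Op 4: GROUND 5: Q5=0; energy lost=2.480
Op 5: GROUND 5: Q5=0; energy lost=0.000
Total dissipated: 66.319 μJ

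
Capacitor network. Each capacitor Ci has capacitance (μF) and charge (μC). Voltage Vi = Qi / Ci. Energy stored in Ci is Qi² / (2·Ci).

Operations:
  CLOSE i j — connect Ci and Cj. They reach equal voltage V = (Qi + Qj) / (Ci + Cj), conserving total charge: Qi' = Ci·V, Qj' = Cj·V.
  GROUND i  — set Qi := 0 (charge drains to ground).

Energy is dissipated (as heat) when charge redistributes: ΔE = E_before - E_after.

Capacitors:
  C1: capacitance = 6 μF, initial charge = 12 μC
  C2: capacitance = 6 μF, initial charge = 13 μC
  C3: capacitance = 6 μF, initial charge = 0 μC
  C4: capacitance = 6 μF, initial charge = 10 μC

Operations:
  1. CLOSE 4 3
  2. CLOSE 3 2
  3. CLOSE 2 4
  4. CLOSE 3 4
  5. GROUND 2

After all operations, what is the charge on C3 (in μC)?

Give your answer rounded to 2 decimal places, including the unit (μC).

Answer: 8.00 μC

Derivation:
Initial: C1(6μF, Q=12μC, V=2.00V), C2(6μF, Q=13μC, V=2.17V), C3(6μF, Q=0μC, V=0.00V), C4(6μF, Q=10μC, V=1.67V)
Op 1: CLOSE 4-3: Q_total=10.00, C_total=12.00, V=0.83; Q4=5.00, Q3=5.00; dissipated=4.167
Op 2: CLOSE 3-2: Q_total=18.00, C_total=12.00, V=1.50; Q3=9.00, Q2=9.00; dissipated=2.667
Op 3: CLOSE 2-4: Q_total=14.00, C_total=12.00, V=1.17; Q2=7.00, Q4=7.00; dissipated=0.667
Op 4: CLOSE 3-4: Q_total=16.00, C_total=12.00, V=1.33; Q3=8.00, Q4=8.00; dissipated=0.167
Op 5: GROUND 2: Q2=0; energy lost=4.083
Final charges: Q1=12.00, Q2=0.00, Q3=8.00, Q4=8.00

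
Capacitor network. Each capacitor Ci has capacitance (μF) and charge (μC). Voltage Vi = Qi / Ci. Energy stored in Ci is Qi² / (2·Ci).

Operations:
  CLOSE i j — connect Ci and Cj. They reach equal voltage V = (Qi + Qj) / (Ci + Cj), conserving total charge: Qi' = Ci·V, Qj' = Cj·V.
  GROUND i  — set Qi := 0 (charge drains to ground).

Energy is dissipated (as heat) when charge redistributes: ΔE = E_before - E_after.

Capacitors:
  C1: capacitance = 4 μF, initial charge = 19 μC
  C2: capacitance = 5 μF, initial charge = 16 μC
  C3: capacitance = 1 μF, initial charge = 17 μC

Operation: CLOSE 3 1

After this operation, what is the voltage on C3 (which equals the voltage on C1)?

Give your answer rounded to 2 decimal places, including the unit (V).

Initial: C1(4μF, Q=19μC, V=4.75V), C2(5μF, Q=16μC, V=3.20V), C3(1μF, Q=17μC, V=17.00V)
Op 1: CLOSE 3-1: Q_total=36.00, C_total=5.00, V=7.20; Q3=7.20, Q1=28.80; dissipated=60.025

Answer: 7.20 V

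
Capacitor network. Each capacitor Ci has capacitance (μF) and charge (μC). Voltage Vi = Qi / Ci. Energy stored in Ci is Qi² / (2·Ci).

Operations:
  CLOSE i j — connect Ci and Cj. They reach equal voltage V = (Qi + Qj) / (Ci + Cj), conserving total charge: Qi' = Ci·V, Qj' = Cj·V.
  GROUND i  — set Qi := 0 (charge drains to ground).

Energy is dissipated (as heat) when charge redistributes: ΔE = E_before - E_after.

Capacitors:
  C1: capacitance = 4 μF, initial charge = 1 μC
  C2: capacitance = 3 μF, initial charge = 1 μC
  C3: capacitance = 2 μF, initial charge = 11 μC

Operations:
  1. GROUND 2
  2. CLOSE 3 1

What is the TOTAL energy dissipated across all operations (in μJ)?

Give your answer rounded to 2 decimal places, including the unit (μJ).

Answer: 18.54 μJ

Derivation:
Initial: C1(4μF, Q=1μC, V=0.25V), C2(3μF, Q=1μC, V=0.33V), C3(2μF, Q=11μC, V=5.50V)
Op 1: GROUND 2: Q2=0; energy lost=0.167
Op 2: CLOSE 3-1: Q_total=12.00, C_total=6.00, V=2.00; Q3=4.00, Q1=8.00; dissipated=18.375
Total dissipated: 18.542 μJ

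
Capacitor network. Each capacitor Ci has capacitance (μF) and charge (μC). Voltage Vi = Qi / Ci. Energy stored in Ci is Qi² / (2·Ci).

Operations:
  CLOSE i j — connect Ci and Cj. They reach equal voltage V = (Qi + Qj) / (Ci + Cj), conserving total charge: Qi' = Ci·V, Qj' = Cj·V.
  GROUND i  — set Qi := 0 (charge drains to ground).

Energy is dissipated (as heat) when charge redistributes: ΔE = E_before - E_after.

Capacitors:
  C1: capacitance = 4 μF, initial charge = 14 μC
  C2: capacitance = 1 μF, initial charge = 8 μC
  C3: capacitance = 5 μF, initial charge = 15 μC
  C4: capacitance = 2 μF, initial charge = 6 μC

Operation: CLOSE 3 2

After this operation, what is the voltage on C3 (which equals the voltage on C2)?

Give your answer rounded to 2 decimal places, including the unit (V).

Initial: C1(4μF, Q=14μC, V=3.50V), C2(1μF, Q=8μC, V=8.00V), C3(5μF, Q=15μC, V=3.00V), C4(2μF, Q=6μC, V=3.00V)
Op 1: CLOSE 3-2: Q_total=23.00, C_total=6.00, V=3.83; Q3=19.17, Q2=3.83; dissipated=10.417

Answer: 3.83 V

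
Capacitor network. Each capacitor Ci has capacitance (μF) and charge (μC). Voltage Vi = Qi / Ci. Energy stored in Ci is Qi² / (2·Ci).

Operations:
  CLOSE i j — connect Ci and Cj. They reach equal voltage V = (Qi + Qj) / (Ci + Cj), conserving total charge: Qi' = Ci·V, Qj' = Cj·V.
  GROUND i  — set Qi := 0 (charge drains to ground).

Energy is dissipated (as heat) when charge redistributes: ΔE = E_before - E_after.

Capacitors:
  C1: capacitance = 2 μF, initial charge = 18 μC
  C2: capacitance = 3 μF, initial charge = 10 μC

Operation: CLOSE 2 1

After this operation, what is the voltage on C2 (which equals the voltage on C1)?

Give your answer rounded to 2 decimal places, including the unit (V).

Initial: C1(2μF, Q=18μC, V=9.00V), C2(3μF, Q=10μC, V=3.33V)
Op 1: CLOSE 2-1: Q_total=28.00, C_total=5.00, V=5.60; Q2=16.80, Q1=11.20; dissipated=19.267

Answer: 5.60 V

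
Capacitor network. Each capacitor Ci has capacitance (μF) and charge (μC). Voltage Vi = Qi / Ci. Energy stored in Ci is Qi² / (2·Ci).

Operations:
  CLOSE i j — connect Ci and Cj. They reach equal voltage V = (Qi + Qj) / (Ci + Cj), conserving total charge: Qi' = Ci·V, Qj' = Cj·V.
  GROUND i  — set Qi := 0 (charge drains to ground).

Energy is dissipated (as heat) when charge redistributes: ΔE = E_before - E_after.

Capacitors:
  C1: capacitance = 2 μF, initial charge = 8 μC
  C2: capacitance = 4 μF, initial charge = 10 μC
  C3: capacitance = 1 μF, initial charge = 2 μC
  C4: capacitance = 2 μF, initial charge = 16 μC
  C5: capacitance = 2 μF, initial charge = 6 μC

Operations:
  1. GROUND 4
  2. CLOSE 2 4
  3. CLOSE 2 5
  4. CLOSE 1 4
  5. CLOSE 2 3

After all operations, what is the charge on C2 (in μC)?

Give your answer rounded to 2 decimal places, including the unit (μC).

Initial: C1(2μF, Q=8μC, V=4.00V), C2(4μF, Q=10μC, V=2.50V), C3(1μF, Q=2μC, V=2.00V), C4(2μF, Q=16μC, V=8.00V), C5(2μF, Q=6μC, V=3.00V)
Op 1: GROUND 4: Q4=0; energy lost=64.000
Op 2: CLOSE 2-4: Q_total=10.00, C_total=6.00, V=1.67; Q2=6.67, Q4=3.33; dissipated=4.167
Op 3: CLOSE 2-5: Q_total=12.67, C_total=6.00, V=2.11; Q2=8.44, Q5=4.22; dissipated=1.185
Op 4: CLOSE 1-4: Q_total=11.33, C_total=4.00, V=2.83; Q1=5.67, Q4=5.67; dissipated=2.722
Op 5: CLOSE 2-3: Q_total=10.44, C_total=5.00, V=2.09; Q2=8.36, Q3=2.09; dissipated=0.005
Final charges: Q1=5.67, Q2=8.36, Q3=2.09, Q4=5.67, Q5=4.22

Answer: 8.36 μC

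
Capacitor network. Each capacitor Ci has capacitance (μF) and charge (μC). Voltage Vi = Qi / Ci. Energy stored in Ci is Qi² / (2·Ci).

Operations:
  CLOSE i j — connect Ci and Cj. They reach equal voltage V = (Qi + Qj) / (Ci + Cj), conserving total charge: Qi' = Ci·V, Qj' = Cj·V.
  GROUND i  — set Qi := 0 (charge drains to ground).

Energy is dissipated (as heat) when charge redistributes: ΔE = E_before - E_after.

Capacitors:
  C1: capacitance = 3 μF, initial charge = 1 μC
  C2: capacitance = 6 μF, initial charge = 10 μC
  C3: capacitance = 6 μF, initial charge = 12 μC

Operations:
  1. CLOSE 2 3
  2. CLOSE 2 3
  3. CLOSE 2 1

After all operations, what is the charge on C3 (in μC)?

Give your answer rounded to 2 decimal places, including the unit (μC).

Initial: C1(3μF, Q=1μC, V=0.33V), C2(6μF, Q=10μC, V=1.67V), C3(6μF, Q=12μC, V=2.00V)
Op 1: CLOSE 2-3: Q_total=22.00, C_total=12.00, V=1.83; Q2=11.00, Q3=11.00; dissipated=0.167
Op 2: CLOSE 2-3: Q_total=22.00, C_total=12.00, V=1.83; Q2=11.00, Q3=11.00; dissipated=0.000
Op 3: CLOSE 2-1: Q_total=12.00, C_total=9.00, V=1.33; Q2=8.00, Q1=4.00; dissipated=2.250
Final charges: Q1=4.00, Q2=8.00, Q3=11.00

Answer: 11.00 μC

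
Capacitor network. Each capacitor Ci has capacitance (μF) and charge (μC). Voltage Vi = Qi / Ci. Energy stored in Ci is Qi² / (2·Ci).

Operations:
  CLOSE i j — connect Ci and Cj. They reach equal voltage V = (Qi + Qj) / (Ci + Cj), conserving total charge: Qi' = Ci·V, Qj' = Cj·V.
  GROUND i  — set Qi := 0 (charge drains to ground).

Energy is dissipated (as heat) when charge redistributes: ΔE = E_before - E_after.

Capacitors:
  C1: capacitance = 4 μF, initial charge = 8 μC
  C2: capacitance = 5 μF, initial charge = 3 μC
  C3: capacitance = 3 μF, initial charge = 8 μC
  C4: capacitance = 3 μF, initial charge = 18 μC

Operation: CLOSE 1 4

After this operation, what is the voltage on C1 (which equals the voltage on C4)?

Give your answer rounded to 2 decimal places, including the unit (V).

Initial: C1(4μF, Q=8μC, V=2.00V), C2(5μF, Q=3μC, V=0.60V), C3(3μF, Q=8μC, V=2.67V), C4(3μF, Q=18μC, V=6.00V)
Op 1: CLOSE 1-4: Q_total=26.00, C_total=7.00, V=3.71; Q1=14.86, Q4=11.14; dissipated=13.714

Answer: 3.71 V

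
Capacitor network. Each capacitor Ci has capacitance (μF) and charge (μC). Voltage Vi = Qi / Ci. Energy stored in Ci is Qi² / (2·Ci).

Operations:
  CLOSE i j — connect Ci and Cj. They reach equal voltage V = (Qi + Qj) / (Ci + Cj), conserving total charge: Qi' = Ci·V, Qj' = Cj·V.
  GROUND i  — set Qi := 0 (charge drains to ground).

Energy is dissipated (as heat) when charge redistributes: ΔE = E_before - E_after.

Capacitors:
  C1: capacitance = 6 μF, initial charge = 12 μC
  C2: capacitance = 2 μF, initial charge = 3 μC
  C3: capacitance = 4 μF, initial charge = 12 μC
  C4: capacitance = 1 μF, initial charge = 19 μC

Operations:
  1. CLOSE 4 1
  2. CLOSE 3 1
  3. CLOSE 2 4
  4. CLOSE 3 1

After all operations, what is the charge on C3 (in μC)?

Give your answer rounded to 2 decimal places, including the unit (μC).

Answer: 15.43 μC

Derivation:
Initial: C1(6μF, Q=12μC, V=2.00V), C2(2μF, Q=3μC, V=1.50V), C3(4μF, Q=12μC, V=3.00V), C4(1μF, Q=19μC, V=19.00V)
Op 1: CLOSE 4-1: Q_total=31.00, C_total=7.00, V=4.43; Q4=4.43, Q1=26.57; dissipated=123.857
Op 2: CLOSE 3-1: Q_total=38.57, C_total=10.00, V=3.86; Q3=15.43, Q1=23.14; dissipated=2.449
Op 3: CLOSE 2-4: Q_total=7.43, C_total=3.00, V=2.48; Q2=4.95, Q4=2.48; dissipated=2.859
Op 4: CLOSE 3-1: Q_total=38.57, C_total=10.00, V=3.86; Q3=15.43, Q1=23.14; dissipated=0.000
Final charges: Q1=23.14, Q2=4.95, Q3=15.43, Q4=2.48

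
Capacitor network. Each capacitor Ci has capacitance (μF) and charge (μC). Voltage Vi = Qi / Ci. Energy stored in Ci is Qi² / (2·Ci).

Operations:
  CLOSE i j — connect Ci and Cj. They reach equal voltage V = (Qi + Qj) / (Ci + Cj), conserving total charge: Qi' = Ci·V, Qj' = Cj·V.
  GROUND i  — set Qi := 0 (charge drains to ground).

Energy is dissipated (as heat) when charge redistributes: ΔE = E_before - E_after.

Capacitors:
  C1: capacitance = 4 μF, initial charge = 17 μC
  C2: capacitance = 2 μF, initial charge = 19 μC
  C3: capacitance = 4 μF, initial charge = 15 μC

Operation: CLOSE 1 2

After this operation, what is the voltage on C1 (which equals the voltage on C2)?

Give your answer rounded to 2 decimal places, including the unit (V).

Initial: C1(4μF, Q=17μC, V=4.25V), C2(2μF, Q=19μC, V=9.50V), C3(4μF, Q=15μC, V=3.75V)
Op 1: CLOSE 1-2: Q_total=36.00, C_total=6.00, V=6.00; Q1=24.00, Q2=12.00; dissipated=18.375

Answer: 6.00 V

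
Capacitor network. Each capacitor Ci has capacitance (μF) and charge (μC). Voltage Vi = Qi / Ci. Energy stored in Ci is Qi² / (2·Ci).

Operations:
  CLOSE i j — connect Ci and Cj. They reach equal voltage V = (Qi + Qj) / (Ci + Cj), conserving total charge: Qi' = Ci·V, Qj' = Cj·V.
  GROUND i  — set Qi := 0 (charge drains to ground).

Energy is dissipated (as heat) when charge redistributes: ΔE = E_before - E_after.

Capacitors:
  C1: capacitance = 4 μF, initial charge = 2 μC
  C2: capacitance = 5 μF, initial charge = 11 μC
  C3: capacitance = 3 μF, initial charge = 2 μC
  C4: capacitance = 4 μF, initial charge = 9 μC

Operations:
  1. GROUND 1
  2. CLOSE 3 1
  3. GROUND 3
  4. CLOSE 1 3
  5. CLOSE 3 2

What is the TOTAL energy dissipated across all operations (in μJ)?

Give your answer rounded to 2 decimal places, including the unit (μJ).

Answer: 4.96 μJ

Derivation:
Initial: C1(4μF, Q=2μC, V=0.50V), C2(5μF, Q=11μC, V=2.20V), C3(3μF, Q=2μC, V=0.67V), C4(4μF, Q=9μC, V=2.25V)
Op 1: GROUND 1: Q1=0; energy lost=0.500
Op 2: CLOSE 3-1: Q_total=2.00, C_total=7.00, V=0.29; Q3=0.86, Q1=1.14; dissipated=0.381
Op 3: GROUND 3: Q3=0; energy lost=0.122
Op 4: CLOSE 1-3: Q_total=1.14, C_total=7.00, V=0.16; Q1=0.65, Q3=0.49; dissipated=0.070
Op 5: CLOSE 3-2: Q_total=11.49, C_total=8.00, V=1.44; Q3=4.31, Q2=7.18; dissipated=3.889
Total dissipated: 4.962 μJ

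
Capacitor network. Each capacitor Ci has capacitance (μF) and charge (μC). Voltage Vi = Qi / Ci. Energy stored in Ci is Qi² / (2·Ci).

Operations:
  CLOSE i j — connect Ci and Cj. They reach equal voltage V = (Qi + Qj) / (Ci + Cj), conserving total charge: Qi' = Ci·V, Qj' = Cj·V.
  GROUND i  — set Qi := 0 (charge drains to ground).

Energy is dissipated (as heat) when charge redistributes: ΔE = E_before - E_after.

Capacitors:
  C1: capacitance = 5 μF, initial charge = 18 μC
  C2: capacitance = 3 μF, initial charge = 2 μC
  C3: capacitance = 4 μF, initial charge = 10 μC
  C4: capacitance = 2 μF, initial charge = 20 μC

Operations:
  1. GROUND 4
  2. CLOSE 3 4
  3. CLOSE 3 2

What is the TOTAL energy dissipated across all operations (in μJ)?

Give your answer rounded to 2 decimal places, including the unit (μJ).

Initial: C1(5μF, Q=18μC, V=3.60V), C2(3μF, Q=2μC, V=0.67V), C3(4μF, Q=10μC, V=2.50V), C4(2μF, Q=20μC, V=10.00V)
Op 1: GROUND 4: Q4=0; energy lost=100.000
Op 2: CLOSE 3-4: Q_total=10.00, C_total=6.00, V=1.67; Q3=6.67, Q4=3.33; dissipated=4.167
Op 3: CLOSE 3-2: Q_total=8.67, C_total=7.00, V=1.24; Q3=4.95, Q2=3.71; dissipated=0.857
Total dissipated: 105.024 μJ

Answer: 105.02 μJ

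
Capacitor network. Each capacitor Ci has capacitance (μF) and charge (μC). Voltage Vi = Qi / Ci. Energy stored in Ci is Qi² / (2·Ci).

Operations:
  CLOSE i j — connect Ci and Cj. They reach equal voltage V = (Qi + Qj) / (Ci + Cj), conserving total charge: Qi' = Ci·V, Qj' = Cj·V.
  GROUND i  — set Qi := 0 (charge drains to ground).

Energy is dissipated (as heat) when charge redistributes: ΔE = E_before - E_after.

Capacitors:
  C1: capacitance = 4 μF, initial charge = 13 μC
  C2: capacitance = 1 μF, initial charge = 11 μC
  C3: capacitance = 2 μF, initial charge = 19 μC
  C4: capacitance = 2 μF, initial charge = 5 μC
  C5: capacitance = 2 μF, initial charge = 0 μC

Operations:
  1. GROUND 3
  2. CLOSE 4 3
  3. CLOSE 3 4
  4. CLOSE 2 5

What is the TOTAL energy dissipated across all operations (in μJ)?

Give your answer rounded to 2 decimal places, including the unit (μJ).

Answer: 133.71 μJ

Derivation:
Initial: C1(4μF, Q=13μC, V=3.25V), C2(1μF, Q=11μC, V=11.00V), C3(2μF, Q=19μC, V=9.50V), C4(2μF, Q=5μC, V=2.50V), C5(2μF, Q=0μC, V=0.00V)
Op 1: GROUND 3: Q3=0; energy lost=90.250
Op 2: CLOSE 4-3: Q_total=5.00, C_total=4.00, V=1.25; Q4=2.50, Q3=2.50; dissipated=3.125
Op 3: CLOSE 3-4: Q_total=5.00, C_total=4.00, V=1.25; Q3=2.50, Q4=2.50; dissipated=0.000
Op 4: CLOSE 2-5: Q_total=11.00, C_total=3.00, V=3.67; Q2=3.67, Q5=7.33; dissipated=40.333
Total dissipated: 133.708 μJ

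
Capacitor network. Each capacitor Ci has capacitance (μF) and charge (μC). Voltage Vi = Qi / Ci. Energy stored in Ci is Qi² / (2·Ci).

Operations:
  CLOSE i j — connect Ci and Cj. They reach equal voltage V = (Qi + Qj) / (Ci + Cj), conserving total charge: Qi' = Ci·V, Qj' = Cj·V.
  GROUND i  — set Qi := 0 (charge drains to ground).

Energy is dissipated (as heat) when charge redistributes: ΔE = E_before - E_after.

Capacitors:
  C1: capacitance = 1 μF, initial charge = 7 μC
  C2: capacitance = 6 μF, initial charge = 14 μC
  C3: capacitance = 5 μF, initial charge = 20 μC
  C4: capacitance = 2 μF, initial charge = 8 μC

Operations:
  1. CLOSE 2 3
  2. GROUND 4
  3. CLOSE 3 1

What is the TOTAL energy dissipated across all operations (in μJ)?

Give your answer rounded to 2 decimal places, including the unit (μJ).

Initial: C1(1μF, Q=7μC, V=7.00V), C2(6μF, Q=14μC, V=2.33V), C3(5μF, Q=20μC, V=4.00V), C4(2μF, Q=8μC, V=4.00V)
Op 1: CLOSE 2-3: Q_total=34.00, C_total=11.00, V=3.09; Q2=18.55, Q3=15.45; dissipated=3.788
Op 2: GROUND 4: Q4=0; energy lost=16.000
Op 3: CLOSE 3-1: Q_total=22.45, C_total=6.00, V=3.74; Q3=18.71, Q1=3.74; dissipated=6.367
Total dissipated: 26.155 μJ

Answer: 26.15 μJ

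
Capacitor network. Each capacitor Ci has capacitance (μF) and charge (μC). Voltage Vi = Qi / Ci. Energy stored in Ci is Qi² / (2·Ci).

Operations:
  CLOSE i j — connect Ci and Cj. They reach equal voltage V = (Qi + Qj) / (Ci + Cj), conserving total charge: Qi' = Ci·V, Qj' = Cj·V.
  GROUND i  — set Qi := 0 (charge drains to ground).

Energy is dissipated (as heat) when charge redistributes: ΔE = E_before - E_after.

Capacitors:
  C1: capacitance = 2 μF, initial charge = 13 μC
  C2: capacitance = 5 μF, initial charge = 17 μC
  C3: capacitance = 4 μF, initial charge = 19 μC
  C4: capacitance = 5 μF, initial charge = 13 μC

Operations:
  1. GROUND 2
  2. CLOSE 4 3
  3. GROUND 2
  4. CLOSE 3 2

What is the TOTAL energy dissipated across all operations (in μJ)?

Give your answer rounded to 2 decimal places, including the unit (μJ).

Initial: C1(2μF, Q=13μC, V=6.50V), C2(5μF, Q=17μC, V=3.40V), C3(4μF, Q=19μC, V=4.75V), C4(5μF, Q=13μC, V=2.60V)
Op 1: GROUND 2: Q2=0; energy lost=28.900
Op 2: CLOSE 4-3: Q_total=32.00, C_total=9.00, V=3.56; Q4=17.78, Q3=14.22; dissipated=5.136
Op 3: GROUND 2: Q2=0; energy lost=0.000
Op 4: CLOSE 3-2: Q_total=14.22, C_total=9.00, V=1.58; Q3=6.32, Q2=7.90; dissipated=14.047
Total dissipated: 48.083 μJ

Answer: 48.08 μJ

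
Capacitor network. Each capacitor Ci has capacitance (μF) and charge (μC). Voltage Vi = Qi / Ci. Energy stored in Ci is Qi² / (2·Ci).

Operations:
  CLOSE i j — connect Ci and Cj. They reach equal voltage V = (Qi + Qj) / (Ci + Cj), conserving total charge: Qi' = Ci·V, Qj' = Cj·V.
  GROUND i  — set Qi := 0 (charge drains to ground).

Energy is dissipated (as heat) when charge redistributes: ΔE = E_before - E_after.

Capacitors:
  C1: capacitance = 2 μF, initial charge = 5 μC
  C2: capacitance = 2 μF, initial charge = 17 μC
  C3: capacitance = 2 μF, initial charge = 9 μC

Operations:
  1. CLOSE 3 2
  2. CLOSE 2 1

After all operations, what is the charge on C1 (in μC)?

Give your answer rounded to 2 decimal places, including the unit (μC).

Initial: C1(2μF, Q=5μC, V=2.50V), C2(2μF, Q=17μC, V=8.50V), C3(2μF, Q=9μC, V=4.50V)
Op 1: CLOSE 3-2: Q_total=26.00, C_total=4.00, V=6.50; Q3=13.00, Q2=13.00; dissipated=8.000
Op 2: CLOSE 2-1: Q_total=18.00, C_total=4.00, V=4.50; Q2=9.00, Q1=9.00; dissipated=8.000
Final charges: Q1=9.00, Q2=9.00, Q3=13.00

Answer: 9.00 μC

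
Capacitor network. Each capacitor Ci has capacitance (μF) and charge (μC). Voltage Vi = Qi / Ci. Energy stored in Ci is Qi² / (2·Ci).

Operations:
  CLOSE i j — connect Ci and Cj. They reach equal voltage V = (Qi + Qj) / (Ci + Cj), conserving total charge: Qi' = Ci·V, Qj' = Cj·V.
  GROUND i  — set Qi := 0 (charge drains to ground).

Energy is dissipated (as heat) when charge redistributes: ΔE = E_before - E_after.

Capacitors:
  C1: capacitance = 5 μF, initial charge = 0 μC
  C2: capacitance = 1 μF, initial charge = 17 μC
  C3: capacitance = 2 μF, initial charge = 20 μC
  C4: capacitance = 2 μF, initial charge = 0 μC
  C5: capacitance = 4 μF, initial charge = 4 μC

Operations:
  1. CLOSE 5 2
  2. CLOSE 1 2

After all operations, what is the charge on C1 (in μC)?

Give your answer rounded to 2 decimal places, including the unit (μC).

Initial: C1(5μF, Q=0μC, V=0.00V), C2(1μF, Q=17μC, V=17.00V), C3(2μF, Q=20μC, V=10.00V), C4(2μF, Q=0μC, V=0.00V), C5(4μF, Q=4μC, V=1.00V)
Op 1: CLOSE 5-2: Q_total=21.00, C_total=5.00, V=4.20; Q5=16.80, Q2=4.20; dissipated=102.400
Op 2: CLOSE 1-2: Q_total=4.20, C_total=6.00, V=0.70; Q1=3.50, Q2=0.70; dissipated=7.350
Final charges: Q1=3.50, Q2=0.70, Q3=20.00, Q4=0.00, Q5=16.80

Answer: 3.50 μC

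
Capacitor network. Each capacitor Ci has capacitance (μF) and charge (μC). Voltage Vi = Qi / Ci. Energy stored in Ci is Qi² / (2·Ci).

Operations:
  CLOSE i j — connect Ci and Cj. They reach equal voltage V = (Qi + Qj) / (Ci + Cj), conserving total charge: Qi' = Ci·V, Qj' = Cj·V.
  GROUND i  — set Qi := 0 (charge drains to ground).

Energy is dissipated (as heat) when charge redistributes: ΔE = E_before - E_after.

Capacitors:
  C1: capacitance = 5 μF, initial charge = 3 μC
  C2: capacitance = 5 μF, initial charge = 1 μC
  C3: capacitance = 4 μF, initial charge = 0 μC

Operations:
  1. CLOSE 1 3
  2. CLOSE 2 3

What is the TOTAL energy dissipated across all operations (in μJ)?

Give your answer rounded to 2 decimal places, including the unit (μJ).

Answer: 0.42 μJ

Derivation:
Initial: C1(5μF, Q=3μC, V=0.60V), C2(5μF, Q=1μC, V=0.20V), C3(4μF, Q=0μC, V=0.00V)
Op 1: CLOSE 1-3: Q_total=3.00, C_total=9.00, V=0.33; Q1=1.67, Q3=1.33; dissipated=0.400
Op 2: CLOSE 2-3: Q_total=2.33, C_total=9.00, V=0.26; Q2=1.30, Q3=1.04; dissipated=0.020
Total dissipated: 0.420 μJ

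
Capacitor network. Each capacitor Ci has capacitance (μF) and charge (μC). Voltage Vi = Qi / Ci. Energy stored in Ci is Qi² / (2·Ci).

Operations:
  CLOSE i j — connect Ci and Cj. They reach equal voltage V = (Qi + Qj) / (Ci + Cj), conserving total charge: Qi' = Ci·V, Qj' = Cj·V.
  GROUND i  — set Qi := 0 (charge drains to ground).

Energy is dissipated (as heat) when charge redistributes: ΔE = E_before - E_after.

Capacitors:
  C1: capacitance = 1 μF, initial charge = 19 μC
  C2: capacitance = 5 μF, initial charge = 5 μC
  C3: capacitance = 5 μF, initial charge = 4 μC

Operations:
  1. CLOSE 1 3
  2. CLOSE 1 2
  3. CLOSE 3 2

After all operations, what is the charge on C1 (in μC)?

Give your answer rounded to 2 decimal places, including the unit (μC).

Answer: 1.47 μC

Derivation:
Initial: C1(1μF, Q=19μC, V=19.00V), C2(5μF, Q=5μC, V=1.00V), C3(5μF, Q=4μC, V=0.80V)
Op 1: CLOSE 1-3: Q_total=23.00, C_total=6.00, V=3.83; Q1=3.83, Q3=19.17; dissipated=138.017
Op 2: CLOSE 1-2: Q_total=8.83, C_total=6.00, V=1.47; Q1=1.47, Q2=7.36; dissipated=3.345
Op 3: CLOSE 3-2: Q_total=26.53, C_total=10.00, V=2.65; Q3=13.26, Q2=13.26; dissipated=6.969
Final charges: Q1=1.47, Q2=13.26, Q3=13.26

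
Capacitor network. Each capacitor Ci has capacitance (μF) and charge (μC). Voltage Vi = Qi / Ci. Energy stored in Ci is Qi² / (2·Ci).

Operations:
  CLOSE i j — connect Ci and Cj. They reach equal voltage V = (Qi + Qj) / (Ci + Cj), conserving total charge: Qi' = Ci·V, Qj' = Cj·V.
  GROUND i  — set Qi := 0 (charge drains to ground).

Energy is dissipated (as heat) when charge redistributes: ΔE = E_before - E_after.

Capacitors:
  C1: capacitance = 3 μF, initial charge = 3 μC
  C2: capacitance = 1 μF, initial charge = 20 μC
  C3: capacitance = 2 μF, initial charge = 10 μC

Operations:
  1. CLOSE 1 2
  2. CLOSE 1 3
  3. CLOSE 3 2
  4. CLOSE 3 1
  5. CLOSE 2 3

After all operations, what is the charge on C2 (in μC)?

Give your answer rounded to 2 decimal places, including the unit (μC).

Initial: C1(3μF, Q=3μC, V=1.00V), C2(1μF, Q=20μC, V=20.00V), C3(2μF, Q=10μC, V=5.00V)
Op 1: CLOSE 1-2: Q_total=23.00, C_total=4.00, V=5.75; Q1=17.25, Q2=5.75; dissipated=135.375
Op 2: CLOSE 1-3: Q_total=27.25, C_total=5.00, V=5.45; Q1=16.35, Q3=10.90; dissipated=0.338
Op 3: CLOSE 3-2: Q_total=16.65, C_total=3.00, V=5.55; Q3=11.10, Q2=5.55; dissipated=0.030
Op 4: CLOSE 3-1: Q_total=27.45, C_total=5.00, V=5.49; Q3=10.98, Q1=16.47; dissipated=0.006
Op 5: CLOSE 2-3: Q_total=16.53, C_total=3.00, V=5.51; Q2=5.51, Q3=11.02; dissipated=0.001
Final charges: Q1=16.47, Q2=5.51, Q3=11.02

Answer: 5.51 μC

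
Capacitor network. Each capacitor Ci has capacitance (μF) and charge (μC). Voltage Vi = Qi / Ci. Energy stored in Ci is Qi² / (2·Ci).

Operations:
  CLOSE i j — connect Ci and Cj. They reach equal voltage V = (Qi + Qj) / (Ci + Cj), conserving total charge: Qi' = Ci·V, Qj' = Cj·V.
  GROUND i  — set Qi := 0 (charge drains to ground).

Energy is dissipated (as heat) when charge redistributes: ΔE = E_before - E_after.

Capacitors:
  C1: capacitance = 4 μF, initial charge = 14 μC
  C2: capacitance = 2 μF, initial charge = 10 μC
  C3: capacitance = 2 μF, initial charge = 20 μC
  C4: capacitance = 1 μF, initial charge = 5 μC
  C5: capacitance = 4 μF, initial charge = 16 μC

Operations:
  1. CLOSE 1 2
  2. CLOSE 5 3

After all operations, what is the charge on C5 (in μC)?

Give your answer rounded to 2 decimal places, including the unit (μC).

Answer: 24.00 μC

Derivation:
Initial: C1(4μF, Q=14μC, V=3.50V), C2(2μF, Q=10μC, V=5.00V), C3(2μF, Q=20μC, V=10.00V), C4(1μF, Q=5μC, V=5.00V), C5(4μF, Q=16μC, V=4.00V)
Op 1: CLOSE 1-2: Q_total=24.00, C_total=6.00, V=4.00; Q1=16.00, Q2=8.00; dissipated=1.500
Op 2: CLOSE 5-3: Q_total=36.00, C_total=6.00, V=6.00; Q5=24.00, Q3=12.00; dissipated=24.000
Final charges: Q1=16.00, Q2=8.00, Q3=12.00, Q4=5.00, Q5=24.00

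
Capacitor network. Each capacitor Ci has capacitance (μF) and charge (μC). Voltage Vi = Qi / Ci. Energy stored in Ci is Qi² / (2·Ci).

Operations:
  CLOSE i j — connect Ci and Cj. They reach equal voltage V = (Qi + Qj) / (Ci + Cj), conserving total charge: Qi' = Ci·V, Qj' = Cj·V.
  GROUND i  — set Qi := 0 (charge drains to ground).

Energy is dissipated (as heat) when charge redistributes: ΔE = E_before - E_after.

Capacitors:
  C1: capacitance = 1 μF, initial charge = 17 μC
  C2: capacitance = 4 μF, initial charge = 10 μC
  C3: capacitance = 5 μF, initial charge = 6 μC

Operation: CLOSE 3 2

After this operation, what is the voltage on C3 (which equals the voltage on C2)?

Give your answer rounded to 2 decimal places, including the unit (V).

Initial: C1(1μF, Q=17μC, V=17.00V), C2(4μF, Q=10μC, V=2.50V), C3(5μF, Q=6μC, V=1.20V)
Op 1: CLOSE 3-2: Q_total=16.00, C_total=9.00, V=1.78; Q3=8.89, Q2=7.11; dissipated=1.878

Answer: 1.78 V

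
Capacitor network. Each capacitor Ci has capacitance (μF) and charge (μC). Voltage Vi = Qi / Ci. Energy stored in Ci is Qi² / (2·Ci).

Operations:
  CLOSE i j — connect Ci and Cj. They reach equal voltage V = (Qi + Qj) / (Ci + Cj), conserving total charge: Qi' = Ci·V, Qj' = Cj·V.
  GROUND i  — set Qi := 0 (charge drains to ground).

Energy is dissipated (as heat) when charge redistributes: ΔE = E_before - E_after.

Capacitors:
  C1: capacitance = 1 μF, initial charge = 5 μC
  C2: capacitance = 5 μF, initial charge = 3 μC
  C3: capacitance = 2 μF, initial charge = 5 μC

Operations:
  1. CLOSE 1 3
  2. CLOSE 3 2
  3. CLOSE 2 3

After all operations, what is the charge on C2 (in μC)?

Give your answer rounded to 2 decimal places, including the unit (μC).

Answer: 6.90 μC

Derivation:
Initial: C1(1μF, Q=5μC, V=5.00V), C2(5μF, Q=3μC, V=0.60V), C3(2μF, Q=5μC, V=2.50V)
Op 1: CLOSE 1-3: Q_total=10.00, C_total=3.00, V=3.33; Q1=3.33, Q3=6.67; dissipated=2.083
Op 2: CLOSE 3-2: Q_total=9.67, C_total=7.00, V=1.38; Q3=2.76, Q2=6.90; dissipated=5.337
Op 3: CLOSE 2-3: Q_total=9.67, C_total=7.00, V=1.38; Q2=6.90, Q3=2.76; dissipated=0.000
Final charges: Q1=3.33, Q2=6.90, Q3=2.76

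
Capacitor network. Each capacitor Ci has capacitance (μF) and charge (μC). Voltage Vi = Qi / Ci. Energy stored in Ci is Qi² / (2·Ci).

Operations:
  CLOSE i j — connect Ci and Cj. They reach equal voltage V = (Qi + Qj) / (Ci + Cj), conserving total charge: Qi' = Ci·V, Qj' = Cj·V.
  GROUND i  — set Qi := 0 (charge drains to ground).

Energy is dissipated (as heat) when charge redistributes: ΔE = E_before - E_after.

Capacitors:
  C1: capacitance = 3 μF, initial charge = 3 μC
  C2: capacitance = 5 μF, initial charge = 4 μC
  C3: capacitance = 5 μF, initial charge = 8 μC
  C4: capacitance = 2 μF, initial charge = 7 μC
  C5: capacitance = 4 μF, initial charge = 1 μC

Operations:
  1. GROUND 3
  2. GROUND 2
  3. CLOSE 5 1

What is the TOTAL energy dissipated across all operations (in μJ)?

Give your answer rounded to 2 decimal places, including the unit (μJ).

Answer: 8.48 μJ

Derivation:
Initial: C1(3μF, Q=3μC, V=1.00V), C2(5μF, Q=4μC, V=0.80V), C3(5μF, Q=8μC, V=1.60V), C4(2μF, Q=7μC, V=3.50V), C5(4μF, Q=1μC, V=0.25V)
Op 1: GROUND 3: Q3=0; energy lost=6.400
Op 2: GROUND 2: Q2=0; energy lost=1.600
Op 3: CLOSE 5-1: Q_total=4.00, C_total=7.00, V=0.57; Q5=2.29, Q1=1.71; dissipated=0.482
Total dissipated: 8.482 μJ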